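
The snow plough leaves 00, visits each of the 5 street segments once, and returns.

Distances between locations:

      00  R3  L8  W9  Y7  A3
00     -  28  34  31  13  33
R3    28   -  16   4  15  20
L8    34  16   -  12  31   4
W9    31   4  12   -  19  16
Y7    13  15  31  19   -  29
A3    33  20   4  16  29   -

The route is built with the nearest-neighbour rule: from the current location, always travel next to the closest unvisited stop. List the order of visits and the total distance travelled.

81 along 00 → Y7 → R3 → W9 → L8 → A3 → 00.

00 → [Y7:13 / R3:28 / W9:31 / A3:33 / L8:34] → Y7 (13)
Y7 → [R3:15 / W9:19 / A3:29 / L8:31] → R3 (15)
R3 → [W9:4 / L8:16 / A3:20] → W9 (4)
W9 → [L8:12 / A3:16] → L8 (12)
L8 → [A3:4] → A3 (4)
Return A3→00: 33.
Total = 13 + 15 + 4 + 12 + 4 + 33 = 81.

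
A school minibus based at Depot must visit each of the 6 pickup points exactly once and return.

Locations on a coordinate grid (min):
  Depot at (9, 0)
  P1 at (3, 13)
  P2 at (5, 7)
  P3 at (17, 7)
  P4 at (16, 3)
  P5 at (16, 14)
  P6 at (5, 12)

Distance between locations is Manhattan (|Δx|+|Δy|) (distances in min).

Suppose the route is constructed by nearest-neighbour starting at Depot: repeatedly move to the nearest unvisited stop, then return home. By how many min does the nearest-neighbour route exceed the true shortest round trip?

From Depot: P4=10, P2=11, P3=15, P6=16, P1=19, P5=21 → choose P4 (10).
From P4: P3=5, P5=11, P2=15, P6=20, P1=23 → choose P3 (5).
From P3: P5=8, P2=12, P6=17, P1=20 → choose P5 (8).
From P5: P6=13, P1=14, P2=18 → choose P6 (13).
From P6: P1=3, P2=5 → choose P1 (3).
From P1: P2=8 → choose P2 (8).
NN route Depot → P4 → P3 → P5 → P6 → P1 → P2 → Depot costs 58.
Optimal: Depot → P2 → P6 → P1 → P5 → P3 → P4 → Depot costs 56 (by enumerating all 360 distinct tours).
Excess = 58 − 56 = 2.

2 min longer than the optimal tour.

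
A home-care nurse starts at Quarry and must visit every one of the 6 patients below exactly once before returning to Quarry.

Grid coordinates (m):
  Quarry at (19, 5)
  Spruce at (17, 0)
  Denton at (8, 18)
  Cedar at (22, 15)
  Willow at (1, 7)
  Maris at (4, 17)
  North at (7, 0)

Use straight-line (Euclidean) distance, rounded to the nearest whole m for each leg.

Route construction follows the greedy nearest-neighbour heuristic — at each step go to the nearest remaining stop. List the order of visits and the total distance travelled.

Total distance 62 m via the nearest-neighbour route Quarry → Spruce → North → Willow → Maris → Denton → Cedar → Quarry.

At Quarry the remaining stops are Spruce 5, Cedar 10, North 13, Denton 17, Willow 18, Maris 19; go to Spruce.
At Spruce the remaining stops are North 10, Cedar 16, Willow 17, Denton 20, Maris 21; go to North.
At North the remaining stops are Willow 9, Maris 17, Denton 18, Cedar 21; go to Willow.
At Willow the remaining stops are Maris 10, Denton 13, Cedar 22; go to Maris.
At Maris the remaining stops are Denton 4, Cedar 18; go to Denton.
At Denton the remaining stops are Cedar 14; go to Cedar.
Return Cedar→Quarry: 10.
Total = 5 + 10 + 9 + 10 + 4 + 14 + 10 = 62.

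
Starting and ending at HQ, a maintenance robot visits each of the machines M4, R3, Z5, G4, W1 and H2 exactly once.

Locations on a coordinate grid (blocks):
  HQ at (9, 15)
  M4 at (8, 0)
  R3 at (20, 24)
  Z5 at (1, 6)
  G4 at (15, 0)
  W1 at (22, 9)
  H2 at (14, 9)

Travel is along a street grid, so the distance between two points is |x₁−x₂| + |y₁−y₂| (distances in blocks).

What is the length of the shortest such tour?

With 6 stops there are 6!/2 = 360 distinct round trips (a route and its reverse cost the same).
HQ - M4 - R3 - Z5 - G4 - W1 - H2 - HQ: 16+36+37+20+16+8+11 = 144
HQ - M4 - R3 - Z5 - G4 - H2 - W1 - HQ: 16+36+37+20+10+8+19 = 146
HQ - M4 - R3 - Z5 - W1 - G4 - H2 - HQ: 16+36+37+24+16+10+11 = 150
HQ - M4 - R3 - Z5 - W1 - H2 - G4 - HQ: 16+36+37+24+8+10+21 = 152
HQ - M4 - R3 - Z5 - H2 - G4 - W1 - HQ: 16+36+37+16+10+16+19 = 150
HQ - M4 - R3 - Z5 - H2 - W1 - G4 - HQ: 16+36+37+16+8+16+21 = 150
HQ - M4 - R3 - G4 - Z5 - W1 - H2 - HQ: 16+36+29+20+24+8+11 = 144
HQ - M4 - R3 - G4 - Z5 - H2 - W1 - HQ: 16+36+29+20+16+8+19 = 144
… (352 more)
HQ - R3 - W1 - H2 - G4 - M4 - Z5 - HQ: 20+17+8+10+7+13+17 = 92  ← best
The minimum is 92.
One optimal route: HQ → R3 → W1 → H2 → G4 → M4 → Z5 → HQ (or its reverse).

92 blocks — the shortest possible round trip.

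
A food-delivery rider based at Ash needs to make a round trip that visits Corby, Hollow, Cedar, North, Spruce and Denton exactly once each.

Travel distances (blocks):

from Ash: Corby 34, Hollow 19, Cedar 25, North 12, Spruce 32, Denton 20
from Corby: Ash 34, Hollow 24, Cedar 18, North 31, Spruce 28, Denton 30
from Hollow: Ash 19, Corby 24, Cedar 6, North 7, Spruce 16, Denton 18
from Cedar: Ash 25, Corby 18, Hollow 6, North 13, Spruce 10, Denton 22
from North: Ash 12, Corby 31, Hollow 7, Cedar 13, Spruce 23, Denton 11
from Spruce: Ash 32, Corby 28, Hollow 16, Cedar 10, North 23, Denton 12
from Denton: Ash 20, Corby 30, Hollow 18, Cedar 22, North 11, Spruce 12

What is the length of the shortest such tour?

There are 360 distinct closed tours to check (reversals are equivalent).
Ash - Corby - Hollow - Cedar - North - Spruce - Denton - Ash: 34+24+6+13+23+12+20 = 132
Ash - Corby - Hollow - Cedar - North - Denton - Spruce - Ash: 34+24+6+13+11+12+32 = 132
Ash - Corby - Hollow - Cedar - Spruce - North - Denton - Ash: 34+24+6+10+23+11+20 = 128
Ash - Corby - Hollow - Cedar - Spruce - Denton - North - Ash: 34+24+6+10+12+11+12 = 109
Ash - Corby - Hollow - Cedar - Denton - North - Spruce - Ash: 34+24+6+22+11+23+32 = 152
Ash - Corby - Hollow - Cedar - Denton - Spruce - North - Ash: 34+24+6+22+12+23+12 = 133
Ash - Corby - Hollow - North - Cedar - Spruce - Denton - Ash: 34+24+7+13+10+12+20 = 120
Ash - Corby - Hollow - North - Cedar - Denton - Spruce - Ash: 34+24+7+13+22+12+32 = 144
… (352 more)
Ash - North - Hollow - Corby - Cedar - Spruce - Denton - Ash: 12+7+24+18+10+12+20 = 103  ← best
The minimum is 103.
One optimal route: Ash → North → Hollow → Corby → Cedar → Spruce → Denton → Ash (or its reverse).

103 blocks — the shortest possible round trip.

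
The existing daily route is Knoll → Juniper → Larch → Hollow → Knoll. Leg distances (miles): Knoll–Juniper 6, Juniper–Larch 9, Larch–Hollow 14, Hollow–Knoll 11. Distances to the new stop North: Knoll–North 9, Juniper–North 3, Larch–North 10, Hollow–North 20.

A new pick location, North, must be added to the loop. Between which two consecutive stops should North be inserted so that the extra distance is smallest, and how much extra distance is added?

Insertion cost between consecutive stops i–j is d(i,North) + d(North,j) − d(i,j):
  between Knoll and Juniper: 9 + 3 − 6 = 6
  between Juniper and Larch: 3 + 10 − 9 = 4
  between Larch and Hollow: 10 + 20 − 14 = 16
  between Hollow and Knoll: 20 + 9 − 11 = 18
Cheapest insertion is between Juniper and Larch, adding 4.
New total = 40 + 4 = 44.

Minimum extra distance: 4 miles, inserting North between Juniper and Larch.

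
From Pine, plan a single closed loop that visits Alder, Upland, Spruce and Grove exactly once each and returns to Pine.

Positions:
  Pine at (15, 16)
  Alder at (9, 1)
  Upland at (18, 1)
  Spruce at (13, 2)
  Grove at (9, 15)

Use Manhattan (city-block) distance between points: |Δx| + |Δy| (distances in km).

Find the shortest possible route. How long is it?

Shortest round trip = 50 km.

There are 12 distinct closed tours to check (reversals are equivalent).
Pine - Alder - Upland - Spruce - Grove - Pine: 21+9+6+17+7 = 60
Pine - Alder - Upland - Grove - Spruce - Pine: 21+9+23+17+16 = 86
Pine - Alder - Spruce - Upland - Grove - Pine: 21+5+6+23+7 = 62
Pine - Alder - Spruce - Grove - Upland - Pine: 21+5+17+23+18 = 84
Pine - Alder - Grove - Upland - Spruce - Pine: 21+14+23+6+16 = 80
Pine - Alder - Grove - Spruce - Upland - Pine: 21+14+17+6+18 = 76
Pine - Upland - Alder - Spruce - Grove - Pine: 18+9+5+17+7 = 56
Pine - Upland - Alder - Grove - Spruce - Pine: 18+9+14+17+16 = 74
Pine - Upland - Spruce - Alder - Grove - Pine: 18+6+5+14+7 = 50
Pine - Upland - Grove - Alder - Spruce - Pine: 18+23+14+5+16 = 76
Pine - Spruce - Alder - Upland - Grove - Pine: 16+5+9+23+7 = 60
Pine - Spruce - Upland - Alder - Grove - Pine: 16+6+9+14+7 = 52
The minimum is 50.
One optimal route: Pine → Upland → Spruce → Alder → Grove → Pine (or its reverse).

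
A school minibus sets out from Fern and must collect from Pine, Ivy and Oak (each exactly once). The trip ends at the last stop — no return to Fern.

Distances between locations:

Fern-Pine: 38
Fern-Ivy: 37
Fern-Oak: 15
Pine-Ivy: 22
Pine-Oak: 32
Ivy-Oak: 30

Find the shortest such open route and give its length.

There are 3! = 6 possible orderings.
Fern - Pine - Ivy - Oak: 38+22+30 = 90
Fern - Pine - Oak - Ivy: 38+32+30 = 100
Fern - Ivy - Pine - Oak: 37+22+32 = 91
Fern - Ivy - Oak - Pine: 37+30+32 = 99
Fern - Oak - Pine - Ivy: 15+32+22 = 69
Fern - Oak - Ivy - Pine: 15+30+22 = 67
The minimum is 67.
One shortest path: Fern → Oak → Ivy → Pine.

Shortest open route: 67.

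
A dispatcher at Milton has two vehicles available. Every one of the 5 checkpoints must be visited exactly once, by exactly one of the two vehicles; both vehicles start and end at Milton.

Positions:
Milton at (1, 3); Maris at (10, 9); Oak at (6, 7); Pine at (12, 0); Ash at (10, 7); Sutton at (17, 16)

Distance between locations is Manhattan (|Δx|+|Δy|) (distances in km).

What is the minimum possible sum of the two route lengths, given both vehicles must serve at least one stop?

Minimum combined distance: 82 km.

Check every non-empty split of the stops between the two vehicles; for each half take its own optimal tour:
  {Maris} + {Oak, Pine, Ash, Sutton}: 30 + 64 = 94
  {Oak} + {Maris, Pine, Ash, Sutton}: 18 + 64 = 82
  {Maris, Oak} + {Pine, Ash, Sutton}: 30 + 64 = 94
  {Pine} + {Maris, Oak, Ash, Sutton}: 28 + 58 = 86
  {Maris, Pine} + {Oak, Ash, Sutton}: 40 + 58 = 98
  {Oak, Pine} + {Maris, Ash, Sutton}: 36 + 58 = 94
  … (15 splits in total)
Best: vehicle 1 Milton → Oak → Milton = 18; vehicle 2 Milton → Pine → Sutton → Maris → Ash → Milton = 64; combined 82.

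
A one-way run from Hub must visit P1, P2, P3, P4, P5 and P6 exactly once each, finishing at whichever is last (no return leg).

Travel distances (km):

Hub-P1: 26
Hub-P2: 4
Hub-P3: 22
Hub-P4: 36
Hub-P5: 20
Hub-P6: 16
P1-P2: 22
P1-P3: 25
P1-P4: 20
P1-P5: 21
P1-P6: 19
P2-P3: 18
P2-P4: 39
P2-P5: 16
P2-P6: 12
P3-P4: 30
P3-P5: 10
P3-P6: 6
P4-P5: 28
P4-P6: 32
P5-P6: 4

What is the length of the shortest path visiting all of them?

Shortest open route: 73 km.

There are 6! = 720 possible orderings.
Hub→P1→P2→P3→P4→P5→P6: 26+22+18+30+28+4 = 128
Hub→P1→P2→P3→P4→P6→P5: 26+22+18+30+32+4 = 132
Hub→P1→P2→P3→P5→P4→P6: 26+22+18+10+28+32 = 136
Hub→P1→P2→P3→P5→P6→P4: 26+22+18+10+4+32 = 112
Hub→P1→P2→P3→P6→P4→P5: 26+22+18+6+32+28 = 132
Hub→P1→P2→P3→P6→P5→P4: 26+22+18+6+4+28 = 104
Hub→P1→P2→P4→P3→P5→P6: 26+22+39+30+10+4 = 131
Hub→P1→P2→P4→P3→P6→P5: 26+22+39+30+6+4 = 127
… (712 more)
Hub→P2→P3→P6→P5→P1→P4: 4+18+6+4+21+20 = 73  ← best
The minimum is 73.
One shortest path: Hub → P2 → P3 → P6 → P5 → P1 → P4.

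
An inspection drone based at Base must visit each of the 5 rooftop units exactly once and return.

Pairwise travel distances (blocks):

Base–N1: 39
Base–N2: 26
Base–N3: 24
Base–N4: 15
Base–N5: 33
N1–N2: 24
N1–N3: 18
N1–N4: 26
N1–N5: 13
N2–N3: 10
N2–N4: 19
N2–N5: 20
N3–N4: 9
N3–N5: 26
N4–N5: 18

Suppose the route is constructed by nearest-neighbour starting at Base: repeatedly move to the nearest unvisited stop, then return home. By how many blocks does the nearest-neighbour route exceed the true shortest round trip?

Excess over optimum: 6 blocks.

From Base: N4=15, N3=24, N2=26, N5=33, N1=39 → choose N4 (15).
From N4: N3=9, N5=18, N2=19, N1=26 → choose N3 (9).
From N3: N2=10, N1=18, N5=26 → choose N2 (10).
From N2: N5=20, N1=24 → choose N5 (20).
From N5: N1=13 → choose N1 (13).
NN route Base → N4 → N3 → N2 → N5 → N1 → Base costs 106.
Optimal: Base → N2 → N3 → N1 → N5 → N4 → Base costs 100 (by enumerating all 60 distinct tours).
Excess = 106 − 100 = 6.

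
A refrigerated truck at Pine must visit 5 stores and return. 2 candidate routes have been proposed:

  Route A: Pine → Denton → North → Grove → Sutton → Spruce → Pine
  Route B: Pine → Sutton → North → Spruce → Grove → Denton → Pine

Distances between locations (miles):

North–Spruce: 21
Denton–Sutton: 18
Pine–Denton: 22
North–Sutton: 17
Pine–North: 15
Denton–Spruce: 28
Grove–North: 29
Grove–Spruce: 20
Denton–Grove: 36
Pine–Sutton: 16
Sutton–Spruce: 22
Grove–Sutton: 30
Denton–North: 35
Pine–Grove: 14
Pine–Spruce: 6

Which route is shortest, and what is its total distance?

Shortest is Route B, total 132 miles.

Route A: 22 + 35 + 29 + 30 + 22 + 6 = 144
Route B: 16 + 17 + 21 + 20 + 36 + 22 = 132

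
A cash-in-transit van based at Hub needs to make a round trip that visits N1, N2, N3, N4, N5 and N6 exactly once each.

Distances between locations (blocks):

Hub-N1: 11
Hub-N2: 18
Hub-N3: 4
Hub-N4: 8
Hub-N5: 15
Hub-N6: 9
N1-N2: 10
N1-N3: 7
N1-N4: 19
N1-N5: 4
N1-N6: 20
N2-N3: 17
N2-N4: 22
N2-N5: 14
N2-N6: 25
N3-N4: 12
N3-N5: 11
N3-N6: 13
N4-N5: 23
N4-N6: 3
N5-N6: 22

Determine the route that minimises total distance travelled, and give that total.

With 6 stops there are 6!/2 = 360 distinct round trips (a route and its reverse cost the same).
Hub-N1-N2-N3-N4-N5-N6-Hub: 11+10+17+12+23+22+9 = 104
Hub-N1-N2-N3-N4-N6-N5-Hub: 11+10+17+12+3+22+15 = 90
Hub-N1-N2-N3-N5-N4-N6-Hub: 11+10+17+11+23+3+9 = 84
Hub-N1-N2-N3-N5-N6-N4-Hub: 11+10+17+11+22+3+8 = 82
Hub-N1-N2-N3-N6-N4-N5-Hub: 11+10+17+13+3+23+15 = 92
Hub-N1-N2-N3-N6-N5-N4-Hub: 11+10+17+13+22+23+8 = 104
Hub-N1-N2-N4-N3-N5-N6-Hub: 11+10+22+12+11+22+9 = 97
Hub-N1-N2-N4-N3-N6-N5-Hub: 11+10+22+12+13+22+15 = 105
… (352 more)
Hub-N3-N1-N5-N2-N4-N6-Hub: 4+7+4+14+22+3+9 = 63  ← best
The minimum is 63.
One optimal route: Hub → N3 → N1 → N5 → N2 → N4 → N6 → Hub (or its reverse).

Shortest round trip = 63 blocks.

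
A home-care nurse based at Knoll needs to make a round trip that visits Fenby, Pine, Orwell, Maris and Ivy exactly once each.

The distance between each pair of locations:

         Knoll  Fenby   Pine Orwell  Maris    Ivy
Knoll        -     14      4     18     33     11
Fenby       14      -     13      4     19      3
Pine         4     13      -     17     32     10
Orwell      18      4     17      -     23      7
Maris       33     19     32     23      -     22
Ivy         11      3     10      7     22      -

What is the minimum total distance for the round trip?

Minimum total distance: 77.

With 5 stops there are 5!/2 = 60 distinct round trips (a route and its reverse cost the same).
Knoll→Fenby→Pine→Orwell→Maris→Ivy→Knoll: 14+13+17+23+22+11 = 100
Knoll→Fenby→Pine→Orwell→Ivy→Maris→Knoll: 14+13+17+7+22+33 = 106
Knoll→Fenby→Pine→Maris→Orwell→Ivy→Knoll: 14+13+32+23+7+11 = 100
Knoll→Fenby→Pine→Maris→Ivy→Orwell→Knoll: 14+13+32+22+7+18 = 106
Knoll→Fenby→Pine→Ivy→Orwell→Maris→Knoll: 14+13+10+7+23+33 = 100
Knoll→Fenby→Pine→Ivy→Maris→Orwell→Knoll: 14+13+10+22+23+18 = 100
Knoll→Fenby→Orwell→Pine→Maris→Ivy→Knoll: 14+4+17+32+22+11 = 100
Knoll→Fenby→Orwell→Pine→Ivy→Maris→Knoll: 14+4+17+10+22+33 = 100
Knoll→Fenby→Orwell→Maris→Pine→Ivy→Knoll: 14+4+23+32+10+11 = 94
Knoll→Fenby→Orwell→Maris→Ivy→Pine→Knoll: 14+4+23+22+10+4 = 77
Knoll→Fenby→Orwell→Ivy→Pine→Maris→Knoll: 14+4+7+10+32+33 = 100
Knoll→Fenby→Orwell→Ivy→Maris→Pine→Knoll: 14+4+7+22+32+4 = 83
Knoll→Fenby→Maris→Pine→Orwell→Ivy→Knoll: 14+19+32+17+7+11 = 100
Knoll→Fenby→Maris→Pine→Ivy→Orwell→Knoll: 14+19+32+10+7+18 = 100
… (46 more)
The minimum is 77.
One optimal route: Knoll → Fenby → Orwell → Maris → Ivy → Pine → Knoll (or its reverse).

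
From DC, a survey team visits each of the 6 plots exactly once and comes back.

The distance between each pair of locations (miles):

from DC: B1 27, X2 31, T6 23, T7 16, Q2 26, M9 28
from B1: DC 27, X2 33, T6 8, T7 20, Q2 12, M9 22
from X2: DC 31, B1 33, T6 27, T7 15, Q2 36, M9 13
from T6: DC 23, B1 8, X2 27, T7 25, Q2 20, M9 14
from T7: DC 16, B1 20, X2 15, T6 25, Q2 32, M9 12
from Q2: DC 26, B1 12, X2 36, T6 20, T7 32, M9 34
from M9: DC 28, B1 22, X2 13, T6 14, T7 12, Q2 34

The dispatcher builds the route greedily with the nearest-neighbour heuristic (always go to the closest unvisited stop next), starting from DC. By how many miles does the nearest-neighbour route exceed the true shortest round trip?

From DC: T7=16, T6=23, Q2=26, B1=27, M9=28, X2=31 → choose T7 (16).
From T7: M9=12, X2=15, B1=20, T6=25, Q2=32 → choose M9 (12).
From M9: X2=13, T6=14, B1=22, Q2=34 → choose X2 (13).
From X2: T6=27, B1=33, Q2=36 → choose T6 (27).
From T6: B1=8, Q2=20 → choose B1 (8).
From B1: Q2=12 → choose Q2 (12).
NN route DC → T7 → M9 → X2 → T6 → B1 → Q2 → DC costs 114.
Optimal: DC → T7 → X2 → M9 → T6 → B1 → Q2 → DC costs 104 (by enumerating all 360 distinct tours).
Excess = 114 − 104 = 10.

Excess over optimum: 10 miles.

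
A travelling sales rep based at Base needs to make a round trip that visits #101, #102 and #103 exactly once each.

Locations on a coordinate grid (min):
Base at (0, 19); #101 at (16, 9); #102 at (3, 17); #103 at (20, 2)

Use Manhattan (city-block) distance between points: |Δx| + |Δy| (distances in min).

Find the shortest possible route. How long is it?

There are 3 distinct closed tours to check (reversals are equivalent).
Base→#101→#102→#103→Base: 26+21+32+37 = 116
Base→#101→#103→#102→Base: 26+11+32+5 = 74
Base→#102→#101→#103→Base: 5+21+11+37 = 74
The minimum is 74.
One optimal route: Base → #101 → #103 → #102 → Base (or its reverse).

74 min — the shortest possible round trip.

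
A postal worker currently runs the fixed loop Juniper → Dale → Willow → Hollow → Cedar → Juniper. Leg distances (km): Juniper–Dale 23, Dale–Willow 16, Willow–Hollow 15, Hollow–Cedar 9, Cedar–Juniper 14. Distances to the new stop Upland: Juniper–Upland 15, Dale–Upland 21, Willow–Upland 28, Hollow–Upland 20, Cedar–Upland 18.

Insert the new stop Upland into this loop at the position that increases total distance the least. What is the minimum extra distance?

Insertion cost between consecutive stops i–j is d(i,Upland) + d(Upland,j) − d(i,j):
  between Juniper and Dale: 15 + 21 − 23 = 13
  between Dale and Willow: 21 + 28 − 16 = 33
  between Willow and Hollow: 28 + 20 − 15 = 33
  between Hollow and Cedar: 20 + 18 − 9 = 29
  between Cedar and Juniper: 18 + 15 − 14 = 19
Cheapest insertion is between Juniper and Dale, adding 13.
New total = 77 + 13 = 90.

Adding 13 km by placing Upland on the Juniper–Dale leg.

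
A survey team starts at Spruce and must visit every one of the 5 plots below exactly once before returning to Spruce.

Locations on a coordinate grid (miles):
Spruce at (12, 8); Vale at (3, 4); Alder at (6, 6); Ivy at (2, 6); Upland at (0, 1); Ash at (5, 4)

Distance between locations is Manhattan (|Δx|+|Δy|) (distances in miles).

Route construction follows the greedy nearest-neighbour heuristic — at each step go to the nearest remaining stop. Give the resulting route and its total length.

Total distance 42 miles via the nearest-neighbour route Spruce → Alder → Ash → Vale → Ivy → Upland → Spruce.

At Spruce the remaining stops are Alder 8, Ash 11, Ivy 12, Vale 13, Upland 19; go to Alder.
At Alder the remaining stops are Ash 3, Ivy 4, Vale 5, Upland 11; go to Ash.
At Ash the remaining stops are Vale 2, Ivy 5, Upland 8; go to Vale.
At Vale the remaining stops are Ivy 3, Upland 6; go to Ivy.
At Ivy the remaining stops are Upland 7; go to Upland.
Return Upland→Spruce: 19.
Total = 8 + 3 + 2 + 3 + 7 + 19 = 42.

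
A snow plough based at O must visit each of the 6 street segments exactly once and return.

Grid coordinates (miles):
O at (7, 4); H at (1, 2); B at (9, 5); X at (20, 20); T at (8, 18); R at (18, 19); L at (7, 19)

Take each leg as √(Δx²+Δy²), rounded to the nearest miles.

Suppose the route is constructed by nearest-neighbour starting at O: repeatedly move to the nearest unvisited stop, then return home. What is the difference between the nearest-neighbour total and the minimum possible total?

O: B=2, H=6, T=14, L=15, R=19, X=21 ⇒ B
B: H=9, T=13, L=14, R=17, X=19 ⇒ H
H: T=17, L=18, R=24, X=26 ⇒ T
T: L=1, R=10, X=12 ⇒ L
L: R=11, X=13 ⇒ R
R: X=2 ⇒ X
NN route O → B → H → T → L → R → X → O costs 63.
Optimal: O → H → T → L → X → R → B → O costs 58 (by enumerating all 360 distinct tours).
Excess = 63 − 58 = 5.

5 miles longer than the optimal tour.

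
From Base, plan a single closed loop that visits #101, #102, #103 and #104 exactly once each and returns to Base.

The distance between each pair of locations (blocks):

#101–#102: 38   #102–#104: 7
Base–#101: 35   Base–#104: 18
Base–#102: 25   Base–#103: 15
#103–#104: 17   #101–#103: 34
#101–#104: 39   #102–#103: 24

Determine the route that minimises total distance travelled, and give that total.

With 4 stops there are 4!/2 = 12 distinct round trips (a route and its reverse cost the same).
Base→#101→#102→#103→#104→Base: 35+38+24+17+18 = 132
Base→#101→#102→#104→#103→Base: 35+38+7+17+15 = 112
Base→#101→#103→#102→#104→Base: 35+34+24+7+18 = 118
Base→#101→#103→#104→#102→Base: 35+34+17+7+25 = 118
Base→#101→#104→#102→#103→Base: 35+39+7+24+15 = 120
Base→#101→#104→#103→#102→Base: 35+39+17+24+25 = 140
Base→#102→#101→#103→#104→Base: 25+38+34+17+18 = 132
Base→#102→#101→#104→#103→Base: 25+38+39+17+15 = 134
Base→#102→#103→#101→#104→Base: 25+24+34+39+18 = 140
Base→#102→#104→#101→#103→Base: 25+7+39+34+15 = 120
Base→#103→#101→#102→#104→Base: 15+34+38+7+18 = 112
Base→#103→#102→#101→#104→Base: 15+24+38+39+18 = 134
The minimum is 112.
One optimal route: Base → #101 → #102 → #104 → #103 → Base (or its reverse).

Minimum total distance: 112 blocks.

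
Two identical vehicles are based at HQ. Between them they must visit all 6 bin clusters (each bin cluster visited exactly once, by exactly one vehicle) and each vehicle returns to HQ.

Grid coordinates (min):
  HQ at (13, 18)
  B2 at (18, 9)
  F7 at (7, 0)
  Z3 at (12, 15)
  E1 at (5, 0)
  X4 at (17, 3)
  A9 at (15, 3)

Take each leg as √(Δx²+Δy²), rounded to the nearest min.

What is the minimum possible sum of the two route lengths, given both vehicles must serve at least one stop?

There are 2^5 − 1 = 31 ways to divide the 6 stops into two non-empty groups. For each, the best each vehicle can do is its own shortest tour through its group:
  {B2} + {F7, Z3, E1, X4, A9}: 20 + 49 = 69
  {F7} + {B2, Z3, E1, X4, A9}: 38 + 48 = 86
  {B2, F7} + {Z3, E1, X4, A9}: 43 + 48 = 91
  {Z3} + {B2, F7, E1, X4, A9}: 6 + 49 = 55
  {B2, Z3} + {F7, E1, X4, A9}: 21 + 49 = 70
  {F7, Z3} + {B2, E1, X4, A9}: 38 + 48 = 86
  … (31 splits in total)
Best: vehicle 1 HQ → Z3 → HQ = 6; vehicle 2 HQ → B2 → X4 → A9 → F7 → E1 → HQ = 49; combined 55.

55 min — the smallest possible combined total.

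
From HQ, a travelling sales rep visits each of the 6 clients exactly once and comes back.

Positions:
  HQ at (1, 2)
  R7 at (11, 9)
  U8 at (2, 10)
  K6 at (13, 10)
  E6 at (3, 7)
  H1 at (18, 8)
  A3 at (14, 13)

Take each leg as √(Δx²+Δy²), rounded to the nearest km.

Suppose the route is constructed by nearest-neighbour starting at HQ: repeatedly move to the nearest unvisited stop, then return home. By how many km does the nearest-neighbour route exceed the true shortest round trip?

The nearest-neighbour route is 1 km longer than optimal.

From HQ: E6=5, U8=8, R7=12, K6=14, A3=17, H1=18 → choose E6 (5).
From E6: U8=3, R7=8, K6=10, A3=13, H1=15 → choose U8 (3).
From U8: R7=9, K6=11, A3=12, H1=16 → choose R7 (9).
From R7: K6=2, A3=5, H1=7 → choose K6 (2).
From K6: A3=3, H1=5 → choose A3 (3).
From A3: H1=6 → choose H1 (6).
NN route HQ → E6 → U8 → R7 → K6 → A3 → H1 → HQ costs 46.
Optimal: HQ → R7 → K6 → H1 → A3 → U8 → E6 → HQ costs 45 (by enumerating all 360 distinct tours).
Excess = 46 − 45 = 1.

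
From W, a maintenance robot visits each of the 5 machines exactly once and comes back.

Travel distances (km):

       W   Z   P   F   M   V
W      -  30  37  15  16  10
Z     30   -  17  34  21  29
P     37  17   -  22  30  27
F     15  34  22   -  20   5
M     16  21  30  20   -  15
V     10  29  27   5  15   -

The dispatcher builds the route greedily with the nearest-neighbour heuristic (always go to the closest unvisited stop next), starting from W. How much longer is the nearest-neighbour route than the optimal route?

From W: V=10, F=15, M=16, Z=30, P=37 → choose V (10).
From V: F=5, M=15, P=27, Z=29 → choose F (5).
From F: M=20, P=22, Z=34 → choose M (20).
From M: Z=21, P=30 → choose Z (21).
From Z: P=17 → choose P (17).
NN route W → V → F → M → Z → P → W costs 110.
Optimal: W → M → Z → P → F → V → W costs 91 (by enumerating all 60 distinct tours).
Excess = 110 − 91 = 19.

The nearest-neighbour route is 19 km longer than optimal.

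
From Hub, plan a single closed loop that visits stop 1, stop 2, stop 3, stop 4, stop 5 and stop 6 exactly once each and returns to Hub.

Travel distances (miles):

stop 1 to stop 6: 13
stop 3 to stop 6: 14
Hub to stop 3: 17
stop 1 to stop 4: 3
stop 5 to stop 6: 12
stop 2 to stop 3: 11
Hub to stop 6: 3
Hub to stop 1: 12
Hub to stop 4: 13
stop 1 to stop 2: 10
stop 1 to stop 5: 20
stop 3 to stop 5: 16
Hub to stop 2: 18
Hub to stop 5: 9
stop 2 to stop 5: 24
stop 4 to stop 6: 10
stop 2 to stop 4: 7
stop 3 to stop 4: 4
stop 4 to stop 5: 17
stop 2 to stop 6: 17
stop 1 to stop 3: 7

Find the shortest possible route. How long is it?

With 6 stops there are 6!/2 = 360 distinct round trips (a route and its reverse cost the same).
Hub → stop 1 → stop 2 → stop 3 → stop 4 → stop 5 → stop 6 → Hub: 12+10+11+4+17+12+3 = 69
Hub → stop 1 → stop 2 → stop 3 → stop 4 → stop 6 → stop 5 → Hub: 12+10+11+4+10+12+9 = 68
Hub → stop 1 → stop 2 → stop 3 → stop 5 → stop 4 → stop 6 → Hub: 12+10+11+16+17+10+3 = 79
Hub → stop 1 → stop 2 → stop 3 → stop 5 → stop 6 → stop 4 → Hub: 12+10+11+16+12+10+13 = 84
Hub → stop 1 → stop 2 → stop 3 → stop 6 → stop 4 → stop 5 → Hub: 12+10+11+14+10+17+9 = 83
Hub → stop 1 → stop 2 → stop 3 → stop 6 → stop 5 → stop 4 → Hub: 12+10+11+14+12+17+13 = 89
Hub → stop 1 → stop 2 → stop 4 → stop 3 → stop 5 → stop 6 → Hub: 12+10+7+4+16+12+3 = 64
Hub → stop 1 → stop 2 → stop 4 → stop 3 → stop 6 → stop 5 → Hub: 12+10+7+4+14+12+9 = 68
… (352 more)
Hub → stop 5 → stop 3 → stop 1 → stop 2 → stop 4 → stop 6 → Hub: 9+16+7+10+7+10+3 = 62  ← best
The minimum is 62.
One optimal route: Hub → stop 5 → stop 3 → stop 1 → stop 2 → stop 4 → stop 6 → Hub (or its reverse).

Minimum total distance: 62 miles.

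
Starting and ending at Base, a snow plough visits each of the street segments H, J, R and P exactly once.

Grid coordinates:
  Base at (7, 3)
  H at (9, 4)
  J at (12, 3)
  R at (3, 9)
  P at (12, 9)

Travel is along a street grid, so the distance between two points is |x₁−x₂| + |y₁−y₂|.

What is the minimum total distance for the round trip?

There are 12 distinct closed tours to check (reversals are equivalent).
Base→H→J→R→P→Base: 3+4+15+9+11 = 42
Base→H→J→P→R→Base: 3+4+6+9+10 = 32
Base→H→R→J→P→Base: 3+11+15+6+11 = 46
Base→H→R→P→J→Base: 3+11+9+6+5 = 34
Base→H→P→J→R→Base: 3+8+6+15+10 = 42
Base→H→P→R→J→Base: 3+8+9+15+5 = 40
Base→J→H→R→P→Base: 5+4+11+9+11 = 40
Base→J→H→P→R→Base: 5+4+8+9+10 = 36
Base→J→R→H→P→Base: 5+15+11+8+11 = 50
Base→J→P→H→R→Base: 5+6+8+11+10 = 40
Base→R→H→J→P→Base: 10+11+4+6+11 = 42
Base→R→J→H→P→Base: 10+15+4+8+11 = 48
The minimum is 32.
One optimal route: Base → H → J → P → R → Base (or its reverse).

Shortest round trip = 32.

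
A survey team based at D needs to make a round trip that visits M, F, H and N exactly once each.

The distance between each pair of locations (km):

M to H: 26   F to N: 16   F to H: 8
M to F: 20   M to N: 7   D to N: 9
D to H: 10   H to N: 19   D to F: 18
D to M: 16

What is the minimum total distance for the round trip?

With 4 stops there are 4!/2 = 12 distinct round trips (a route and its reverse cost the same).
D → M → F → H → N → D: 16+20+8+19+9 = 72
D → M → F → N → H → D: 16+20+16+19+10 = 81
D → M → H → F → N → D: 16+26+8+16+9 = 75
D → M → H → N → F → D: 16+26+19+16+18 = 95
D → M → N → F → H → D: 16+7+16+8+10 = 57
D → M → N → H → F → D: 16+7+19+8+18 = 68
D → F → M → H → N → D: 18+20+26+19+9 = 92
D → F → M → N → H → D: 18+20+7+19+10 = 74
D → F → H → M → N → D: 18+8+26+7+9 = 68
D → F → N → M → H → D: 18+16+7+26+10 = 77
D → H → M → F → N → D: 10+26+20+16+9 = 81
D → H → F → M → N → D: 10+8+20+7+9 = 54
The minimum is 54.
One optimal route: D → H → F → M → N → D (or its reverse).

Minimum total distance: 54 km.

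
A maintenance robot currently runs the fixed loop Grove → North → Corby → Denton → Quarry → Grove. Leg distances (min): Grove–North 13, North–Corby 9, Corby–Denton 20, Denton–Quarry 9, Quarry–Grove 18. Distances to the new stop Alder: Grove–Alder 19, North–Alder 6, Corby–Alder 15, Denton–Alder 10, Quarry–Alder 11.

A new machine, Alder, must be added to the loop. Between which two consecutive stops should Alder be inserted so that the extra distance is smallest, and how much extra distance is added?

Insertion cost between consecutive stops i–j is d(i,Alder) + d(Alder,j) − d(i,j):
  between Grove and North: 19 + 6 − 13 = 12
  between North and Corby: 6 + 15 − 9 = 12
  between Corby and Denton: 15 + 10 − 20 = 5
  between Denton and Quarry: 10 + 11 − 9 = 12
  between Quarry and Grove: 11 + 19 − 18 = 12
Cheapest insertion is between Corby and Denton, adding 5.
New total = 69 + 5 = 74.

Adding 5 min by placing Alder on the Corby–Denton leg.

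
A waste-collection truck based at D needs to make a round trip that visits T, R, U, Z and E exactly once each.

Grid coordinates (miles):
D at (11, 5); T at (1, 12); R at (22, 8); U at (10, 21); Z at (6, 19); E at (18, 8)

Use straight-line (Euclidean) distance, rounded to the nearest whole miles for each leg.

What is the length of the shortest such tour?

Minimum total distance: 55 miles.

There are 60 distinct closed tours to check (reversals are equivalent).
D→T→R→U→Z→E→D: 12+21+18+4+16+8 = 79
D→T→R→U→E→Z→D: 12+21+18+15+16+15 = 97
D→T→R→Z→U→E→D: 12+21+19+4+15+8 = 79
D→T→R→Z→E→U→D: 12+21+19+16+15+16 = 99
D→T→R→E→U→Z→D: 12+21+4+15+4+15 = 71
D→T→R→E→Z→U→D: 12+21+4+16+4+16 = 73
D→T→U→R→Z→E→D: 12+13+18+19+16+8 = 86
D→T→U→R→E→Z→D: 12+13+18+4+16+15 = 78
D→T→U→Z→R→E→D: 12+13+4+19+4+8 = 60
D→T→U→Z→E→R→D: 12+13+4+16+4+11 = 60
D→T→U→E→R→Z→D: 12+13+15+4+19+15 = 78
D→T→U→E→Z→R→D: 12+13+15+16+19+11 = 86
D→T→Z→R→U→E→D: 12+9+19+18+15+8 = 81
D→T→Z→R→E→U→D: 12+9+19+4+15+16 = 75
… (46 more)
D→T→Z→U→R→E→D: 12+9+4+18+4+8 = 55  ← best
The minimum is 55.
One optimal route: D → T → Z → U → R → E → D (or its reverse).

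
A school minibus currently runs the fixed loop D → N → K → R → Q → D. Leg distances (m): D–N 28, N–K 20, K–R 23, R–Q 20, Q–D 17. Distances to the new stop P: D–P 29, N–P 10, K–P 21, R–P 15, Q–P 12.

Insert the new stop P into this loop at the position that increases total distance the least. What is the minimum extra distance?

Insertion cost between consecutive stops i–j is d(i,P) + d(P,j) − d(i,j):
  between D and N: 29 + 10 − 28 = 11
  between N and K: 10 + 21 − 20 = 11
  between K and R: 21 + 15 − 23 = 13
  between R and Q: 15 + 12 − 20 = 7
  between Q and D: 12 + 29 − 17 = 24
Cheapest insertion is between R and Q, adding 7.
New total = 108 + 7 = 115.

Adding 7 m by placing P on the R–Q leg.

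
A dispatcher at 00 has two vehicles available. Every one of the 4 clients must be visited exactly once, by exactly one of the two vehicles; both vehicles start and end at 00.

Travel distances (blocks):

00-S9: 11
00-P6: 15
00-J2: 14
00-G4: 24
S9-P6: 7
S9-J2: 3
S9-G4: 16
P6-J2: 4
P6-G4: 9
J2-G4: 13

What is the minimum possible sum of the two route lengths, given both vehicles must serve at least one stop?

There are 2^3 − 1 = 7 ways to divide the 4 stops into two non-empty groups. For each, the best each vehicle can do is its own shortest tour through its group:
  {S9} + {P6, J2, G4}: 22 + 51 = 73
  {P6} + {S9, J2, G4}: 30 + 51 = 81
  {S9, P6} + {J2, G4}: 33 + 51 = 84
  {J2} + {S9, P6, G4}: 28 + 51 = 79
  {S9, J2} + {P6, G4}: 28 + 48 = 76
  {P6, J2} + {S9, G4}: 33 + 51 = 84
  … (7 splits in total)
Best: vehicle 1 00 → S9 → 00 = 22; vehicle 2 00 → P6 → G4 → J2 → 00 = 51; combined 73.

73 blocks — the smallest possible combined total.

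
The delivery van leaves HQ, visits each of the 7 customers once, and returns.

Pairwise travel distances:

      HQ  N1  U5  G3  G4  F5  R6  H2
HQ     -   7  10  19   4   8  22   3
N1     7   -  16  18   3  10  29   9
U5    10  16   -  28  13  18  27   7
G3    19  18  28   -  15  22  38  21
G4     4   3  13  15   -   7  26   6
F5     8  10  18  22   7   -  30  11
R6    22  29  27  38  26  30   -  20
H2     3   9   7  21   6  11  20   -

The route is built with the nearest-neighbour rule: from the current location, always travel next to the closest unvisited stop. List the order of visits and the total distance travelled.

HQ → [H2:3 / G4:4 / N1:7 / F5:8 / U5:10 / G3:19 / R6:22] → H2 (3)
H2 → [G4:6 / U5:7 / N1:9 / F5:11 / R6:20 / G3:21] → G4 (6)
G4 → [N1:3 / F5:7 / U5:13 / G3:15 / R6:26] → N1 (3)
N1 → [F5:10 / U5:16 / G3:18 / R6:29] → F5 (10)
F5 → [U5:18 / G3:22 / R6:30] → U5 (18)
U5 → [R6:27 / G3:28] → R6 (27)
R6 → [G3:38] → G3 (38)
Return G3→HQ: 19.
Total = 3 + 6 + 3 + 10 + 18 + 27 + 38 + 19 = 124.

124 along HQ → H2 → G4 → N1 → F5 → U5 → R6 → G3 → HQ.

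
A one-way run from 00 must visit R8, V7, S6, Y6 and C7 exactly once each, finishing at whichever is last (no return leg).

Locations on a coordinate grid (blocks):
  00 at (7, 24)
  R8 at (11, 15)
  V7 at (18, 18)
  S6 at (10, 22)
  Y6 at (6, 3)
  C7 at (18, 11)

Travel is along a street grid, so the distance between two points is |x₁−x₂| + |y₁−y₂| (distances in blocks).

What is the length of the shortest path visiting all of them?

There are 5! = 120 possible orderings.
00 - R8 - V7 - S6 - Y6 - C7: 13+10+12+23+20 = 78
00 - R8 - V7 - S6 - C7 - Y6: 13+10+12+19+20 = 74
00 - R8 - V7 - Y6 - S6 - C7: 13+10+27+23+19 = 92
00 - R8 - V7 - Y6 - C7 - S6: 13+10+27+20+19 = 89
00 - R8 - V7 - C7 - S6 - Y6: 13+10+7+19+23 = 72
00 - R8 - V7 - C7 - Y6 - S6: 13+10+7+20+23 = 73
00 - R8 - S6 - V7 - Y6 - C7: 13+8+12+27+20 = 80
00 - R8 - S6 - V7 - C7 - Y6: 13+8+12+7+20 = 60
00 - R8 - S6 - Y6 - V7 - C7: 13+8+23+27+7 = 78
00 - R8 - S6 - Y6 - C7 - V7: 13+8+23+20+7 = 71
00 - R8 - S6 - C7 - V7 - Y6: 13+8+19+7+27 = 74
00 - R8 - S6 - C7 - Y6 - V7: 13+8+19+20+27 = 87
00 - R8 - Y6 - V7 - S6 - C7: 13+17+27+12+19 = 88
00 - R8 - Y6 - V7 - C7 - S6: 13+17+27+7+19 = 83
… (106 more)
00 - S6 - R8 - V7 - C7 - Y6: 5+8+10+7+20 = 50  ← best
The minimum is 50.
One shortest path: 00 → S6 → R8 → V7 → C7 → Y6.

Minimum one-way distance = 50 blocks.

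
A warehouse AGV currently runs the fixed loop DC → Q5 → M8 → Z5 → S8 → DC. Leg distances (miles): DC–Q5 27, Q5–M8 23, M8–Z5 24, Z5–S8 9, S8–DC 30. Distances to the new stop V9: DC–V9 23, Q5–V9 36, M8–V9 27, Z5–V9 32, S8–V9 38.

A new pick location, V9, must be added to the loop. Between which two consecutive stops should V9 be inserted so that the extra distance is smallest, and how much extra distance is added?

Insertion cost between consecutive stops i–j is d(i,V9) + d(V9,j) − d(i,j):
  between DC and Q5: 23 + 36 − 27 = 32
  between Q5 and M8: 36 + 27 − 23 = 40
  between M8 and Z5: 27 + 32 − 24 = 35
  between Z5 and S8: 32 + 38 − 9 = 61
  between S8 and DC: 38 + 23 − 30 = 31
Cheapest insertion is between S8 and DC, adding 31.
New total = 113 + 31 = 144.

+31 miles — insert V9 between S8 and DC.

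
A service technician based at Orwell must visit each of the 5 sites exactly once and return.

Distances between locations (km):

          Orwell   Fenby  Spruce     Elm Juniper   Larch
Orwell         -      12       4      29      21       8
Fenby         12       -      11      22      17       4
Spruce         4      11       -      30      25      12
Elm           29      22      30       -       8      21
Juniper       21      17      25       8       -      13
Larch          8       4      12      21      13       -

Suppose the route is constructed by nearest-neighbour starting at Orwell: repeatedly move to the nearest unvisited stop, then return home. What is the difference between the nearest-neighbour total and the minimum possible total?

Orwell: Spruce=4, Larch=8, Fenby=12, Juniper=21, Elm=29 ⇒ Spruce
Spruce: Fenby=11, Larch=12, Juniper=25, Elm=30 ⇒ Fenby
Fenby: Larch=4, Juniper=17, Elm=22 ⇒ Larch
Larch: Juniper=13, Elm=21 ⇒ Juniper
Juniper: Elm=8 ⇒ Elm
NN route Orwell → Spruce → Fenby → Larch → Juniper → Elm → Orwell costs 69.
Optimal: Orwell → Spruce → Fenby → Elm → Juniper → Larch → Orwell costs 66 (by enumerating all 60 distinct tours).
Excess = 69 − 66 = 3.

The nearest-neighbour route is 3 km longer than optimal.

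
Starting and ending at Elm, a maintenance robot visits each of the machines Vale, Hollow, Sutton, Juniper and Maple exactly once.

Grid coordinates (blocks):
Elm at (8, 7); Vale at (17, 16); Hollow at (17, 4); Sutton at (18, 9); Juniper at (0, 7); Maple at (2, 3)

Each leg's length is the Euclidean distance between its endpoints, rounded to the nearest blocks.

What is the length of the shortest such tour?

There are 60 distinct closed tours to check (reversals are equivalent).
Elm-Vale-Hollow-Sutton-Juniper-Maple-Elm: 13+12+5+18+4+7 = 59
Elm-Vale-Hollow-Sutton-Maple-Juniper-Elm: 13+12+5+17+4+8 = 59
Elm-Vale-Hollow-Juniper-Sutton-Maple-Elm: 13+12+17+18+17+7 = 84
Elm-Vale-Hollow-Juniper-Maple-Sutton-Elm: 13+12+17+4+17+10 = 73
Elm-Vale-Hollow-Maple-Sutton-Juniper-Elm: 13+12+15+17+18+8 = 83
Elm-Vale-Hollow-Maple-Juniper-Sutton-Elm: 13+12+15+4+18+10 = 72
Elm-Vale-Sutton-Hollow-Juniper-Maple-Elm: 13+7+5+17+4+7 = 53
Elm-Vale-Sutton-Hollow-Maple-Juniper-Elm: 13+7+5+15+4+8 = 52
Elm-Vale-Sutton-Juniper-Hollow-Maple-Elm: 13+7+18+17+15+7 = 77
Elm-Vale-Sutton-Juniper-Maple-Hollow-Elm: 13+7+18+4+15+9 = 66
Elm-Vale-Sutton-Maple-Hollow-Juniper-Elm: 13+7+17+15+17+8 = 77
Elm-Vale-Sutton-Maple-Juniper-Hollow-Elm: 13+7+17+4+17+9 = 67
Elm-Vale-Juniper-Hollow-Sutton-Maple-Elm: 13+19+17+5+17+7 = 78
Elm-Vale-Juniper-Hollow-Maple-Sutton-Elm: 13+19+17+15+17+10 = 91
… (46 more)
Elm-Hollow-Sutton-Vale-Juniper-Maple-Elm: 9+5+7+19+4+7 = 51  ← best
The minimum is 51.
One optimal route: Elm → Hollow → Sutton → Vale → Juniper → Maple → Elm (or its reverse).

Shortest round trip = 51 blocks.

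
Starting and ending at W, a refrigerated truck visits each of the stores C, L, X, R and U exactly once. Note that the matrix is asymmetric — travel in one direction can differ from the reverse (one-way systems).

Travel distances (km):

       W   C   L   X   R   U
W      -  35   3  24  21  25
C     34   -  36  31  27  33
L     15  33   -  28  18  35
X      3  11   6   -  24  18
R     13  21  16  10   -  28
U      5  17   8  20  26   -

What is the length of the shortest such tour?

W - C - L - X - R - U - W: 35+36+28+24+28+5 = 156
W - C - L - X - U - R - W: 35+36+28+18+26+13 = 156
W - C - L - R - X - U - W: 35+36+18+10+18+5 = 122
W - C - L - R - U - X - W: 35+36+18+28+20+3 = 140
W - C - L - U - X - R - W: 35+36+35+20+24+13 = 163
W - C - L - U - R - X - W: 35+36+35+26+10+3 = 145
W - C - X - L - R - U - W: 35+31+6+18+28+5 = 123
W - C - X - L - U - R - W: 35+31+6+35+26+13 = 146
W - C - X - R - L - U - W: 35+31+24+16+35+5 = 146
W - C - X - R - U - L - W: 35+31+24+28+8+15 = 141
W - C - X - U - L - R - W: 35+31+18+8+18+13 = 123
W - C - X - U - R - L - W: 35+31+18+26+16+15 = 141
W - C - R - L - X - U - W: 35+27+16+28+18+5 = 129
W - C - R - L - U - X - W: 35+27+16+35+20+3 = 136
… (106 more)
W - L - R - X - C - U - W: 3+18+10+11+33+5 = 80  ← best
The minimum is 80.
One optimal route: W → L → R → X → C → U → W.

80 km — the shortest possible round trip.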